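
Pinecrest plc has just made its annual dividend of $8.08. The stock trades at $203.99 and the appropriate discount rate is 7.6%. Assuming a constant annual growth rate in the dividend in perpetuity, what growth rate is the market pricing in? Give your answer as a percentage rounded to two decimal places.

P = D₀(1+g)/(r−g) ⇒ P(r−g) = D₀(1+g) ⇒ g(P+D₀) = P·r − D₀
g = (P·r − D₀)/(P + D₀) = ($203.99×0.076 − $8.08) / ($203.99 + $8.08) = 0.035004

3.50%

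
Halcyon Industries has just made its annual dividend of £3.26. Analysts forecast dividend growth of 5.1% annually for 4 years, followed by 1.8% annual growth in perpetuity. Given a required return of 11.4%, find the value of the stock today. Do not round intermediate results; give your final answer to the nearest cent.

D_1 = 3.42626
D_2 = 3.60100
D_3 = 3.78465
D_4 = 3.97767
Terminal value at year 4: TV = D_4×(1+g_2)/(r−g_2) = 4.04927/0.096 = 42.17985
P_0 = D_1/(1+r)^1 + D_2/(1+r)^2 + D_3/(1+r)^3 + D_4/(1+r)^4 + TV/(1+r)^4
    = 3.07564 + 2.90170 + 2.73760 + 2.58278 + 27.38825 = 38.68597

£38.69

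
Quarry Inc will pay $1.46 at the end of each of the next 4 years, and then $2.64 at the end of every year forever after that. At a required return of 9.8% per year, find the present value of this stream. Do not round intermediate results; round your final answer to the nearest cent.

PV of 4-year annuity: $1.46 × [1 − (1+0.098)^−4] / 0.098 = 4.64811
Perpetuity value at year 4: $2.64 / 0.098 = 26.93878
PV of perpetuity: 26.93878 / (1+0.098)^4 = 18.53397
Total PV = 4.64811 + 18.53397 = 23.18208

$23.18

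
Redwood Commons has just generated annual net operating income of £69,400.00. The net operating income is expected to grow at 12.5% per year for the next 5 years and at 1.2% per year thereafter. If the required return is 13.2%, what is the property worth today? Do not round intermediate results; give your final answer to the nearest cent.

£908015.40

D_1 = 78075.00000
D_2 = 87834.37500
D_3 = 98813.67188
D_4 = 111165.38086
D_5 = 125061.05347
Terminal value at year 5: TV = D_5×(1+g_2)/(r−g_2) = 126561.78611/0.12 = 1054681.55090
P_0 = D_1/(1+r)^1 + D_2/(1+r)^2 + D_3/(1+r)^3 + D_4/(1+r)^4 + D_5/(1+r)^5 + TV/(1+r)^5
    = 68970.84806 + 68544.34988 + 68120.48906 + 67699.24929 + 67280.61435 + 567399.84770 = 908015.39833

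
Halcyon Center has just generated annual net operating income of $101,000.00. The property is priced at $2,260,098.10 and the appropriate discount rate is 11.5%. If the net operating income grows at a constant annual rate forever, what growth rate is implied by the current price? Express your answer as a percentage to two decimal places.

6.73%

P = D₀(1+g)/(r−g) ⇒ P(r−g) = D₀(1+g) ⇒ g(P+D₀) = P·r − D₀
g = (P·r − D₀)/(P + D₀) = ($2,260,098.10×0.115 − $101,000.00) / ($2,260,098.10 + $101,000.00) = 0.067304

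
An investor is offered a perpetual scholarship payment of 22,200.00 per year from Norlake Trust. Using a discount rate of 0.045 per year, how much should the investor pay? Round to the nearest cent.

493333.33

Level perpetuity: PV = C / r = 22,200.00 / 0.045 = 493,333.33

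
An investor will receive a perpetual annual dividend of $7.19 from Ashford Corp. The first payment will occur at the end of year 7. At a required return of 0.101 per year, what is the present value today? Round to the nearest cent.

Value at end of year 6: C / r = $7.19 / 0.101 = $71.1881
Discount to today: PV = $71.1881 / (1 + 0.101)^6 = $71.1881 / 1.781246 = $39.97

$39.97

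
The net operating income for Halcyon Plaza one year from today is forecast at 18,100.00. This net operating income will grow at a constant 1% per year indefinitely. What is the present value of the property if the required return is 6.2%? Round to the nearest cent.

348076.92

Growing perpetuity: P = D₁ / (r − g) = 18,100.0000 / (0.062 − 0.01) = 348,076.92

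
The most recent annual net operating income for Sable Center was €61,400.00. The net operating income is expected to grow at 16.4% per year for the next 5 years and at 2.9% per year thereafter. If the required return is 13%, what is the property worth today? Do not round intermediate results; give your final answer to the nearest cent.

D_1 = 71469.60000
D_2 = 83190.61440
D_3 = 96833.87516
D_4 = 112714.63069
D_5 = 131199.83012
Terminal value at year 5: TV = D_5×(1+g_2)/(r−g_2) = 135004.62519/0.101 = 1336679.45737
P_0 = D_1/(1+r)^1 + D_2/(1+r)^2 + D_3/(1+r)^3 + D_4/(1+r)^4 + D_5/(1+r)^5 + TV/(1+r)^5
    = 63247.43363 + 65150.45376 + 67110.73289 + 69129.99388 + 71210.01140 + 725496.05673 = 1061344.68230

€1061344.68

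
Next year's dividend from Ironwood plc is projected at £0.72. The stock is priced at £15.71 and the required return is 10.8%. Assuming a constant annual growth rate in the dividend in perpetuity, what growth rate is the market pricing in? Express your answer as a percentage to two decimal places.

6.22%

P = D₁/(r−g) ⇒ g = r − D₁/P = 0.108 − £0.72/£15.71 = 0.062169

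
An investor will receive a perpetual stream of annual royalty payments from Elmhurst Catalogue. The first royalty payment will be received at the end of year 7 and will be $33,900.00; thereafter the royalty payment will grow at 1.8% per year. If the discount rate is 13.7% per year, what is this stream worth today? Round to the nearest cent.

$131852.98

Value at end of year 6: C₁ / (r − g) = $33,900.00 / (0.137 − 0.018) = $284,873.9496
Discount to today: PV = $284,873.9496 / (1 + 0.137)^6 = $284,873.9496 / 2.160542 = $131,852.98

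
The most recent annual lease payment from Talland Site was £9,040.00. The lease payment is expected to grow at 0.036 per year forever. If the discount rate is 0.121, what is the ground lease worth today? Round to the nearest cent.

D₁ = D₀ × (1 + g) = £9,040.00 × 1.036 = £9,365.4400
Growing perpetuity: P = D₁ / (r − g) = £9,365.4400 / (0.121 − 0.036) = £110,181.65

£110181.65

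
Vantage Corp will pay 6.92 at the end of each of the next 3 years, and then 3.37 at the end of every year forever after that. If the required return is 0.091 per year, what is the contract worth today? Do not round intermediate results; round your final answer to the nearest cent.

46.00

PV of 3-year annuity: 6.92 × [1 − (1+0.091)^−3] / 0.091 = 17.48539
Perpetuity value at year 3: 3.37 / 0.091 = 37.03297
PV of perpetuity: 37.03297 / (1+0.091)^3 = 28.51768
Total PV = 17.48539 + 28.51768 = 46.00307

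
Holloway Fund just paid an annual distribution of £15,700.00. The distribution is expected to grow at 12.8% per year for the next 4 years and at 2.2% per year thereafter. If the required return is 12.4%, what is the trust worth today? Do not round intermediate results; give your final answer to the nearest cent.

D_1 = 17709.60000
D_2 = 19976.42880
D_3 = 22533.41169
D_4 = 25417.68838
Terminal value at year 4: TV = D_4×(1+g_2)/(r−g_2) = 25976.87753/0.102 = 254675.26987
P_0 = D_1/(1+r)^1 + D_2/(1+r)^2 + D_3/(1+r)^3 + D_4/(1+r)^4 + TV/(1+r)^4
    = 15755.87189 + 15811.94260 + 15868.21286 + 15924.68337 + 159559.08241 = 222919.79313

£222919.79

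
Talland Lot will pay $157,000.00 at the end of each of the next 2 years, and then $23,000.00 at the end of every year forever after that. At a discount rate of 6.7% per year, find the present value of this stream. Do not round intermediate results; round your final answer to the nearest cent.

PV of 2-year annuity: $157,000.00 × [1 − (1+0.067)^−2] / 0.067 = 285043.59726
Perpetuity value at year 2: $23,000.00 / 0.067 = 343283.58209
PV of perpetuity: 343283.58209 / (1+0.067)^2 = 301525.60287
Total PV = 285043.59726 + 301525.60287 = 586569.20013

$586569.20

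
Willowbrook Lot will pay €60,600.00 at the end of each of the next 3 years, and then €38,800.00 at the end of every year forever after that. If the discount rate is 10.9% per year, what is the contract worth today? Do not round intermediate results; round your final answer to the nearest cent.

€409329.07

PV of 3-year annuity: €60,600.00 × [1 − (1+0.109)^−3] / 0.109 = 148347.05412
Perpetuity value at year 3: €38,800.00 / 0.109 = 355963.30275
PV of perpetuity: 355963.30275 / (1+0.109)^3 = 260982.02058
Total PV = 148347.05412 + 260982.02058 = 409329.07470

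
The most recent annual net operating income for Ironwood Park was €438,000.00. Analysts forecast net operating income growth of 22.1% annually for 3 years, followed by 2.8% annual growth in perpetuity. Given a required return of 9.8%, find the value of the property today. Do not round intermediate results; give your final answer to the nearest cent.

D_1 = 534798.00000
D_2 = 652988.35800
D_3 = 797298.78512
Terminal value at year 3: TV = D_3×(1+g_2)/(r−g_2) = 819623.15110/0.07 = 11708902.15859
P_0 = D_1/(1+r)^1 + D_2/(1+r)^2 + D_3/(1+r)^3 + TV/(1+r)^3
    = 487065.57377 + 541627.56427 + 602301.69033 + 8845230.53795 = 10476225.36632

€10476225.37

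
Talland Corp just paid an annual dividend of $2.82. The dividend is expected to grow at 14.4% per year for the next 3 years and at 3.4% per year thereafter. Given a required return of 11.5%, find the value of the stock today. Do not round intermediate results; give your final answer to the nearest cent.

$47.79

D_1 = 3.22608
D_2 = 3.69064
D_3 = 4.22209
Terminal value at year 3: TV = D_3×(1+g_2)/(r−g_2) = 4.36564/0.081 = 53.89677
P_0 = D_1/(1+r)^1 + D_2/(1+r)^2 + D_3/(1+r)^3 + TV/(1+r)^3
    = 2.89335 + 2.96860 + 3.04581 + 38.88106 = 47.78881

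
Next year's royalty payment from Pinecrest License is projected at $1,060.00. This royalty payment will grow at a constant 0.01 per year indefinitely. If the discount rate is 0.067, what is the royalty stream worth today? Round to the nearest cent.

Growing perpetuity: P = D₁ / (r − g) = $1,060.0000 / (0.067 − 0.01) = $18,596.49

$18596.49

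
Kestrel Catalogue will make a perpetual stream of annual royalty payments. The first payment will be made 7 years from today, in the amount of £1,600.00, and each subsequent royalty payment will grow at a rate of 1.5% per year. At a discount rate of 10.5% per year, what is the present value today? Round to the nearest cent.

£9765.71

Value at end of year 6: C₁ / (r − g) = £1,600.00 / (0.105 − 0.015) = £17,777.7778
Discount to today: PV = £17,777.7778 / (1 + 0.105)^6 = £17,777.7778 / 1.820429 = £9,765.71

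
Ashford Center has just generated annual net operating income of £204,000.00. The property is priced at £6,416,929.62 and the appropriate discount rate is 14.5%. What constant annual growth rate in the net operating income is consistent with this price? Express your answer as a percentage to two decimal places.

10.97%

P = D₀(1+g)/(r−g) ⇒ P(r−g) = D₀(1+g) ⇒ g(P+D₀) = P·r − D₀
g = (P·r − D₀)/(P + D₀) = (£6,416,929.62×0.145 − £204,000.00) / (£6,416,929.62 + £204,000.00) = 0.109721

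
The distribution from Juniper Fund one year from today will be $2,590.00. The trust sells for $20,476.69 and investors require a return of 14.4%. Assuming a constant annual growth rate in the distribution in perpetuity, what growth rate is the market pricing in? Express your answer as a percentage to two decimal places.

P = D₁/(r−g) ⇒ g = r − D₁/P = 0.144 − $2,590.00/$20,476.69 = 0.017515

1.75%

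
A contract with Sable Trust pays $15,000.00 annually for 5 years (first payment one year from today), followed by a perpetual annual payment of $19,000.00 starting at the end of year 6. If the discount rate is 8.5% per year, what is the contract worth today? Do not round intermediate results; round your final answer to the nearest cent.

PV of 5-year annuity: $15,000.00 × [1 − (1+0.085)^−5] / 0.085 = 59109.63118
Perpetuity value at year 5: $19,000.00 / 0.085 = 223529.41176
PV of perpetuity: 223529.41176 / (1+0.085)^5 = 148657.21226
Total PV = 59109.63118 + 148657.21226 = 207766.84345

$207766.84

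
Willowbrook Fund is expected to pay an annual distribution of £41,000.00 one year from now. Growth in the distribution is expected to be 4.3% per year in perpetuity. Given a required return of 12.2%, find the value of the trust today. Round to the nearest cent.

£518987.34

Growing perpetuity: P = D₁ / (r − g) = £41,000.0000 / (0.122 − 0.043) = £518,987.34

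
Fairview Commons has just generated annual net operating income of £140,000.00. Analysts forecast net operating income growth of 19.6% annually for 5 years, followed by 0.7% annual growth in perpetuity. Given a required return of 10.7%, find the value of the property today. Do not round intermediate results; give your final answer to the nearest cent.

D_1 = 167440.00000
D_2 = 200258.24000
D_3 = 239508.85504
D_4 = 286452.59063
D_5 = 342597.29839
Terminal value at year 5: TV = D_5×(1+g_2)/(r−g_2) = 344995.47948/0.1 = 3449954.79480
P_0 = D_1/(1+r)^1 + D_2/(1+r)^2 + D_3/(1+r)^3 + D_4/(1+r)^4 + D_5/(1+r)^5 + TV/(1+r)^5
    = 151255.64589 + 163416.21724 + 176554.46777 + 190749.00041 + 206084.73757 + 2075273.30729 = 2963333.37616

£2963333.38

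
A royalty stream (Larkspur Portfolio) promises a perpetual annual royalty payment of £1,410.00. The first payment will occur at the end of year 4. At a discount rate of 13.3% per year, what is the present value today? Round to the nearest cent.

Value at end of year 3: C / r = £1,410.00 / 0.133 = £10,601.5038
Discount to today: PV = £10,601.5038 / (1 + 0.133)^3 = £10,601.5038 / 1.454420 = £7,289.16

£7289.16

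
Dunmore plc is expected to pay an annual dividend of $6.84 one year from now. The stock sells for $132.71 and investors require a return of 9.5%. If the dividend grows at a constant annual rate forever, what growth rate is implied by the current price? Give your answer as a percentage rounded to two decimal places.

P = D₁/(r−g) ⇒ g = r − D₁/P = 0.095 − $6.84/$132.71 = 0.043459

4.35%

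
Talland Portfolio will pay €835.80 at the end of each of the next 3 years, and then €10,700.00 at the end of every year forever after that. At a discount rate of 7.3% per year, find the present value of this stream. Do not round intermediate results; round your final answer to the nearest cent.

PV of 3-year annuity: €835.80 × [1 − (1+0.073)^−3] / 0.073 = 2181.43637
Perpetuity value at year 3: €10,700.00 / 0.073 = 146575.34247
PV of perpetuity: 146575.34247 / (1+0.073)^3 = 118648.36329
Total PV = 2181.43637 + 118648.36329 = 120829.79966

€120829.80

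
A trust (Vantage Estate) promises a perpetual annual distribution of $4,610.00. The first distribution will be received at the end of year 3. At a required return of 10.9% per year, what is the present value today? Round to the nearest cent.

$34388.35

Value at end of year 2: C / r = $4,610.00 / 0.109 = $42,293.5780
Discount to today: PV = $42,293.5780 / (1 + 0.109)^2 = $42,293.5780 / 1.229881 = $34,388.35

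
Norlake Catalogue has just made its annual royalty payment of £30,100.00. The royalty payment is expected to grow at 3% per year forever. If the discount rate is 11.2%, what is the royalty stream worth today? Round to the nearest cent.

£378085.37

D₁ = D₀ × (1 + g) = £30,100.00 × 1.03 = £31,003.0000
Growing perpetuity: P = D₁ / (r − g) = £31,003.0000 / (0.112 − 0.03) = £378,085.37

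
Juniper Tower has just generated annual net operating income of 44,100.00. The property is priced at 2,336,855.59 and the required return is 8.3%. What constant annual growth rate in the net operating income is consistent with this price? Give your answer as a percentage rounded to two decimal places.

P = D₀(1+g)/(r−g) ⇒ P(r−g) = D₀(1+g) ⇒ g(P+D₀) = P·r − D₀
g = (P·r − D₀)/(P + D₀) = (2,336,855.59×0.083 − 44,100.00) / (2,336,855.59 + 44,100.00) = 0.062941

6.29%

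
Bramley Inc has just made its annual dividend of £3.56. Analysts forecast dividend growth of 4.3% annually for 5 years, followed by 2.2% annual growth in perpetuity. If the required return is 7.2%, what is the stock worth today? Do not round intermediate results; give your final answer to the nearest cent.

D_1 = 3.71308
D_2 = 3.87274
D_3 = 4.03927
D_4 = 4.21296
D_5 = 4.39412
Terminal value at year 5: TV = D_5×(1+g_2)/(r−g_2) = 4.49079/0.05 = 89.81574
P_0 = D_1/(1+r)^1 + D_2/(1+r)^2 + D_3/(1+r)^3 + D_4/(1+r)^4 + D_5/(1+r)^5 + TV/(1+r)^5
    = 3.46369 + 3.36999 + 3.27883 + 3.19013 + 3.10383 + 63.44224 = 79.84871

£79.85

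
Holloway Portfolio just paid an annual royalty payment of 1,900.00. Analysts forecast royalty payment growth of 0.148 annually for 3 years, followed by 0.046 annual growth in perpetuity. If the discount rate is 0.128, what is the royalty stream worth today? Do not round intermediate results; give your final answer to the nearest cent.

31453.29

D_1 = 2181.20000
D_2 = 2504.01760
D_3 = 2874.61220
Terminal value at year 3: TV = D_3×(1+g_2)/(r−g_2) = 3006.84437/0.082 = 36668.83373
P_0 = D_1/(1+r)^1 + D_2/(1+r)^2 + D_3/(1+r)^3 + TV/(1+r)^3
    = 1933.68794 + 1967.97319 + 2002.86633 + 25548.75833 = 31453.28580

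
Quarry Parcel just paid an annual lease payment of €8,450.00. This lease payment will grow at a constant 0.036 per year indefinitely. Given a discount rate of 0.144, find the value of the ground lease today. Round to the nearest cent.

€81057.41

D₁ = D₀ × (1 + g) = €8,450.00 × 1.036 = €8,754.2000
Growing perpetuity: P = D₁ / (r − g) = €8,754.2000 / (0.144 − 0.036) = €81,057.41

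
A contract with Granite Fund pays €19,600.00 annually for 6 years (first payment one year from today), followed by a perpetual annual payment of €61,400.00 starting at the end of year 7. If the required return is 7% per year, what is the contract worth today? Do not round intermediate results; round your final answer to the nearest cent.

€677901.50

PV of 6-year annuity: €19,600.00 × [1 − (1+0.07)^−6] / 0.07 = 93424.17733
Perpetuity value at year 6: €61,400.00 / 0.07 = 877142.85714
PV of perpetuity: 877142.85714 / (1+0.07)^6 = 584477.32203
Total PV = 93424.17733 + 584477.32203 = 677901.49936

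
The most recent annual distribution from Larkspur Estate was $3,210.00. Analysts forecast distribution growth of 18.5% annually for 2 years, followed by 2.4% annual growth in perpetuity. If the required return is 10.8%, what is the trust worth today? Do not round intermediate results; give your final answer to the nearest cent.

D_1 = 3803.85000
D_2 = 4507.56225
Terminal value at year 2: TV = D_2×(1+g_2)/(r−g_2) = 4615.74374/0.084 = 54949.33029
P_0 = D_1/(1+r)^1 + D_2/(1+r)^2 + TV/(1+r)^2
    = 3433.07762 + 3671.65792 + 44759.25847 = 51863.99400

$51863.99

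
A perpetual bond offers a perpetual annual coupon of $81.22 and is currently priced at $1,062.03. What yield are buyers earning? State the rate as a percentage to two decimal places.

P = C/r ⇒ r = C/P = $81.22/$1,062.03 = 0.076476

7.65%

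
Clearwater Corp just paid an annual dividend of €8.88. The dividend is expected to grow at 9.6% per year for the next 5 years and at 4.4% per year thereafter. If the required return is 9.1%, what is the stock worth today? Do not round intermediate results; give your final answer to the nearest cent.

€246.83

D_1 = 9.73248
D_2 = 10.66680
D_3 = 11.69081
D_4 = 12.81313
D_5 = 14.04319
Terminal value at year 5: TV = D_5×(1+g_2)/(r−g_2) = 14.66109/0.047 = 311.93807
P_0 = D_1/(1+r)^1 + D_2/(1+r)^2 + D_3/(1+r)^3 + D_4/(1+r)^4 + D_5/(1+r)^5 + TV/(1+r)^5
    = 8.92070 + 8.96158 + 9.00265 + 9.04391 + 9.08536 + 201.81090 = 246.82509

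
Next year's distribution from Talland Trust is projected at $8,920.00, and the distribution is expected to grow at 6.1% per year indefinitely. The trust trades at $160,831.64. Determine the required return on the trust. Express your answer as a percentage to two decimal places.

P = D₁/(r − g) ⇒ r = D₁/P + g = $8,920.0000/$160,831.64 + 0.061 = 0.055462 + 0.061 = 0.116462

11.65%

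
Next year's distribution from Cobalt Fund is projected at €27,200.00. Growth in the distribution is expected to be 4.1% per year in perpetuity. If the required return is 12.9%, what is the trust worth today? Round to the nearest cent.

Growing perpetuity: P = D₁ / (r − g) = €27,200.0000 / (0.129 − 0.041) = €309,090.91

€309090.91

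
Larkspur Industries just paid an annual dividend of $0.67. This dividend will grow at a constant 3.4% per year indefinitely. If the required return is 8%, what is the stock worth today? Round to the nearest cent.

D₁ = D₀ × (1 + g) = $0.67 × 1.034 = $0.6928
Growing perpetuity: P = D₁ / (r − g) = $0.6928 / (0.08 − 0.034) = $15.06

$15.06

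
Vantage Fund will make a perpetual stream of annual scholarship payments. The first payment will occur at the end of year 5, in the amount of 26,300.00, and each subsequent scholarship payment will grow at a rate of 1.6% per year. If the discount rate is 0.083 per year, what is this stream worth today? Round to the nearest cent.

Value at end of year 4: C₁ / (r − g) = 26,300.00 / (0.083 − 0.016) = 392,537.3134
Discount to today: PV = 392,537.3134 / (1 + 0.083)^4 = 392,537.3134 / 1.375669 = 285,342.93

285342.93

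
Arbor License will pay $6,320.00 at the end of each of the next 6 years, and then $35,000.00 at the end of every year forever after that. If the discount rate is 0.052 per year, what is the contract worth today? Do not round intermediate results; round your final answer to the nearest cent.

PV of 6-year annuity: $6,320.00 × [1 − (1+0.052)^−6] / 0.052 = 31874.21658
Perpetuity value at year 6: $35,000.00 / 0.052 = 673076.92308
PV of perpetuity: 673076.92308 / (1+0.052)^6 = 496558.31860
Total PV = 31874.21658 + 496558.31860 = 528432.53518

$528432.54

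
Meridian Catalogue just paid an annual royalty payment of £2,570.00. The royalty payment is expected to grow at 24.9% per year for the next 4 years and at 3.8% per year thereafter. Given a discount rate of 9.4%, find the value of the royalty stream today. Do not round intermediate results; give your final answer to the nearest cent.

D_1 = 3209.93000
D_2 = 4009.20257
D_3 = 5007.49401
D_4 = 6254.36002
Terminal value at year 4: TV = D_4×(1+g_2)/(r−g_2) = 6492.02570/0.056 = 115929.03034
P_0 = D_1/(1+r)^1 + D_2/(1+r)^2 + D_3/(1+r)^3 + D_4/(1+r)^4 + TV/(1+r)^4
    = 2934.12249 + 3349.83454 + 3824.44547 + 4366.30017 + 80932.49244 = 95407.19510

£95407.20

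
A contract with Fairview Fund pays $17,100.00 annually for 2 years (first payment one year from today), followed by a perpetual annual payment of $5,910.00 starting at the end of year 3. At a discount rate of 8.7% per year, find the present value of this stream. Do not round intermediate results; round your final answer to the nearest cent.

$87695.88

PV of 2-year annuity: $17,100.00 × [1 − (1+0.087)^−2] / 0.087 = 30203.65294
Perpetuity value at year 2: $5,910.00 / 0.087 = 67931.03448
PV of perpetuity: 67931.03448 / (1+0.087)^2 = 57492.22812
Total PV = 30203.65294 + 57492.22812 = 87695.88106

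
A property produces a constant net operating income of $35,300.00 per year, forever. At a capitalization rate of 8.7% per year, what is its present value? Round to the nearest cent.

$405747.13

Level perpetuity: PV = C / r = $35,300.00 / 0.087 = $405,747.13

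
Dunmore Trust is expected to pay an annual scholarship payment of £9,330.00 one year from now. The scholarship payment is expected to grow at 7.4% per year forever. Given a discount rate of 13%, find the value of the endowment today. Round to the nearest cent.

£166607.14

Growing perpetuity: P = D₁ / (r − g) = £9,330.0000 / (0.13 − 0.074) = £166,607.14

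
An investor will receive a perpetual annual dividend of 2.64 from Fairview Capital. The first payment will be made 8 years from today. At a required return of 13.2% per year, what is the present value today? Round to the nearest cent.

8.40

Value at end of year 7: C / r = 2.64 / 0.132 = 20.0000
Discount to today: PV = 20.0000 / (1 + 0.132)^7 = 20.0000 / 2.381908 = 8.40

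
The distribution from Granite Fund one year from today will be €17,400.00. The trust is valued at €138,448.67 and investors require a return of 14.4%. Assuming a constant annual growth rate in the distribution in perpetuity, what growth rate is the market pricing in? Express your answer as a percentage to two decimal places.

P = D₁/(r−g) ⇒ g = r − D₁/P = 0.144 − €17,400.00/€138,448.67 = 0.018322

1.83%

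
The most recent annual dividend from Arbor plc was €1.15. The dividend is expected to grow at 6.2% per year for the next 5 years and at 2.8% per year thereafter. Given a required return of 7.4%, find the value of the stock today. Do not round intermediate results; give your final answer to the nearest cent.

D_1 = 1.22130
D_2 = 1.29702
D_3 = 1.37744
D_4 = 1.46284
D_5 = 1.55353
Terminal value at year 5: TV = D_5×(1+g_2)/(r−g_2) = 1.59703/0.046 = 34.71808
P_0 = D_1/(1+r)^1 + D_2/(1+r)^2 + D_3/(1+r)^3 + D_4/(1+r)^4 + D_5/(1+r)^5 + TV/(1+r)^5
    = 1.13715 + 1.12445 + 1.11188 + 1.09946 + 1.08717 + 24.29597 = 29.85608

€29.86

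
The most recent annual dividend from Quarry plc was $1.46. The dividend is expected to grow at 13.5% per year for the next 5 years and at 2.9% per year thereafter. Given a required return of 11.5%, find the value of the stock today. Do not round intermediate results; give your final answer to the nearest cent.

$26.80

D_1 = 1.65710
D_2 = 1.88081
D_3 = 2.13472
D_4 = 2.42290
D_5 = 2.75000
Terminal value at year 5: TV = D_5×(1+g_2)/(r−g_2) = 2.82975/0.086 = 32.90403
P_0 = D_1/(1+r)^1 + D_2/(1+r)^2 + D_3/(1+r)^3 + D_4/(1+r)^4 + D_5/(1+r)^5 + TV/(1+r)^5
    = 1.48619 + 1.51285 + 1.53998 + 1.56761 + 1.59572 + 19.09303 = 26.79537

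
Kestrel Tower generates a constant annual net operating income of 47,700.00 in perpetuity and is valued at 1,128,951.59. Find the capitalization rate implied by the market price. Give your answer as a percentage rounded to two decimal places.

P = C/r ⇒ r = C/P = 47,700.00/1,128,951.59 = 0.042252

4.23%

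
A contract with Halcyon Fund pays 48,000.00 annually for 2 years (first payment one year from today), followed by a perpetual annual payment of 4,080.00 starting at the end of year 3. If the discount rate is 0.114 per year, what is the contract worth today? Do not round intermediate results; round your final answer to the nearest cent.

PV of 2-year annuity: 48,000.00 × [1 − (1+0.114)^−2] / 0.114 = 81766.58104
Perpetuity value at year 2: 4,080.00 / 0.114 = 35789.47368
PV of perpetuity: 35789.47368 / (1+0.114)^2 = 28839.31430
Total PV = 81766.58104 + 28839.31430 = 110605.89533

110605.90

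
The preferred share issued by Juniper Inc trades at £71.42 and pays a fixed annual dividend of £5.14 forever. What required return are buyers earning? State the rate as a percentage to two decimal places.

P = C/r ⇒ r = C/P = £5.14/£71.42 = 0.071969

7.20%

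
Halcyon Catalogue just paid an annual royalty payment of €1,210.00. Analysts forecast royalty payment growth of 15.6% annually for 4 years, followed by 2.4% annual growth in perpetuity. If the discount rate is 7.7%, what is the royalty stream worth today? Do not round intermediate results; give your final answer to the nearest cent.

D_1 = 1398.76000
D_2 = 1616.96656
D_3 = 1869.21334
D_4 = 2160.81062
Terminal value at year 4: TV = D_4×(1+g_2)/(r−g_2) = 2212.67008/0.053 = 41748.49207
P_0 = D_1/(1+r)^1 + D_2/(1+r)^2 + D_3/(1+r)^3 + D_4/(1+r)^4 + TV/(1+r)^4
    = 1298.75580 + 1394.02201 + 1496.27618 + 1606.03089 + 31029.72885 = 36824.81373

€36824.81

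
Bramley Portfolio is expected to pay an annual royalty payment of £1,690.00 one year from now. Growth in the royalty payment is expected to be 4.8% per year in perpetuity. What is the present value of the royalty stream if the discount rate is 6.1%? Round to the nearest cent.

Growing perpetuity: P = D₁ / (r − g) = £1,690.0000 / (0.061 − 0.048) = £130,000.00

£130000.00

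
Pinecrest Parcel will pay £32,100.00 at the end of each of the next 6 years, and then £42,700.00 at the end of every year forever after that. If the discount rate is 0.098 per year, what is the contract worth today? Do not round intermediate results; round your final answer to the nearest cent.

PV of 6-year annuity: £32,100.00 × [1 − (1+0.098)^−6] / 0.098 = 140627.08494
Perpetuity value at year 6: £42,700.00 / 0.098 = 435714.28571
PV of perpetuity: 435714.28571 / (1+0.098)^6 = 248649.59641
Total PV = 140627.08494 + 248649.59641 = 389276.68134

£389276.68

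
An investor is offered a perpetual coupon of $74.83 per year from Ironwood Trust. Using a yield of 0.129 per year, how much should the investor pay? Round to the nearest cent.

$580.08

Level perpetuity: PV = C / r = $74.83 / 0.129 = $580.08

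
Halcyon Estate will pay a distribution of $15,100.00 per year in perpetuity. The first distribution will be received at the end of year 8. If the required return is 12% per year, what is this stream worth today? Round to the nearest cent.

$56920.61

Value at end of year 7: C / r = $15,100.00 / 0.12 = $125,833.3333
Discount to today: PV = $125,833.3333 / (1 + 0.12)^7 = $125,833.3333 / 2.210681 = $56,920.61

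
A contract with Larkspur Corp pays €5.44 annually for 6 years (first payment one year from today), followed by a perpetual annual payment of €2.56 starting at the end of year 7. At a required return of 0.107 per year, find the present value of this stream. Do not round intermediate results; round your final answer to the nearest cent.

€36.22

PV of 6-year annuity: €5.44 × [1 − (1+0.107)^−6] / 0.107 = 23.21440
Perpetuity value at year 6: €2.56 / 0.107 = 23.92523
PV of perpetuity: 23.92523 / (1+0.107)^6 = 13.00081
Total PV = 23.21440 + 13.00081 = 36.21521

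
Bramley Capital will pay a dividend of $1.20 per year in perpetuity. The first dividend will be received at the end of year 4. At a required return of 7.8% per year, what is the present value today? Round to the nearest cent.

$12.28

Value at end of year 3: C / r = $1.20 / 0.078 = $15.3846
Discount to today: PV = $15.3846 / (1 + 0.078)^3 = $15.3846 / 1.252727 = $12.28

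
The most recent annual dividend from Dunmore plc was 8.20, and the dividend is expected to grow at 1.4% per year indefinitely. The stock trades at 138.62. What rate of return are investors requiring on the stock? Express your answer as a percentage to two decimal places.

D₁ = 8.20 × 1.014 = 8.3148
P = D₁/(r − g) ⇒ r = D₁/P + g = 8.3148/138.62 + 0.014 = 0.059983 + 0.014 = 0.073983

7.40%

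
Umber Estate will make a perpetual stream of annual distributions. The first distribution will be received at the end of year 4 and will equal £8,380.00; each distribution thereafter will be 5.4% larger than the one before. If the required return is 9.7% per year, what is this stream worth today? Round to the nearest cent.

£147623.56

Value at end of year 3: C₁ / (r − g) = £8,380.00 / (0.097 − 0.054) = £194,883.7209
Discount to today: PV = £194,883.7209 / (1 + 0.097)^3 = £194,883.7209 / 1.320140 = £147,623.56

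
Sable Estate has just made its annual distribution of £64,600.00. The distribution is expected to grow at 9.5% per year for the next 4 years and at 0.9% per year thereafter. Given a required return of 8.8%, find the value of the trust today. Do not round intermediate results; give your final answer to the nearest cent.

D_1 = 70737.00000
D_2 = 77457.01500
D_3 = 84815.43143
D_4 = 92872.89741
Terminal value at year 4: TV = D_4×(1+g_2)/(r−g_2) = 93708.75349/0.079 = 1186186.75300
P_0 = D_1/(1+r)^1 + D_2/(1+r)^2 + D_3/(1+r)^3 + D_4/(1+r)^4 + TV/(1+r)^4
    = 65015.62500 + 65433.92406 + 65854.91438 + 66278.61328 + 846520.51640 = 1109103.59311

£1109103.59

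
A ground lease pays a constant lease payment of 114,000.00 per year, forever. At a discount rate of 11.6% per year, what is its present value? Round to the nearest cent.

982758.62

Level perpetuity: PV = C / r = 114,000.00 / 0.116 = 982,758.62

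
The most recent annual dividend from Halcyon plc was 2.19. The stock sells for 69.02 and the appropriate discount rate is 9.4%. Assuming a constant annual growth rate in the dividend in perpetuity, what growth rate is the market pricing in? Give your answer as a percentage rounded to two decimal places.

P = D₀(1+g)/(r−g) ⇒ P(r−g) = D₀(1+g) ⇒ g(P+D₀) = P·r − D₀
g = (P·r − D₀)/(P + D₀) = (69.02×0.094 − 2.19) / (69.02 + 2.19) = 0.060355

6.04%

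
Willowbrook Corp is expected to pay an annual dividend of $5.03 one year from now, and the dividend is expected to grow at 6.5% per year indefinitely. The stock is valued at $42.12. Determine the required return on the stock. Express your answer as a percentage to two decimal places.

P = D₁/(r − g) ⇒ r = D₁/P + g = $5.0300/$42.12 + 0.065 = 0.119421 + 0.065 = 0.184421

18.44%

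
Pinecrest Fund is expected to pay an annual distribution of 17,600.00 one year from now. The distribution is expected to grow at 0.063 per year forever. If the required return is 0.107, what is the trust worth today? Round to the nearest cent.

400000.00

Growing perpetuity: P = D₁ / (r − g) = 17,600.0000 / (0.107 − 0.063) = 400,000.00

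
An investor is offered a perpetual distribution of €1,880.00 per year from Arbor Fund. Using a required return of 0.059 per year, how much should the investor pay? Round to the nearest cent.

Level perpetuity: PV = C / r = €1,880.00 / 0.059 = €31,864.41

€31864.41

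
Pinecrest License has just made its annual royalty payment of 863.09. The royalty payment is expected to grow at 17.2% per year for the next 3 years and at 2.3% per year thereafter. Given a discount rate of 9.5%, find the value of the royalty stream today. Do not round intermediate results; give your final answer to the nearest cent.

18007.05

D_1 = 1011.54148
D_2 = 1185.52661
D_3 = 1389.43719
Terminal value at year 3: TV = D_3×(1+g_2)/(r−g_2) = 1421.39425/0.072 = 19741.58677
P_0 = D_1/(1+r)^1 + D_2/(1+r)^2 + D_3/(1+r)^3 + TV/(1+r)^3
    = 923.78217 + 988.74220 + 1058.27019 + 15036.25560 = 18007.05016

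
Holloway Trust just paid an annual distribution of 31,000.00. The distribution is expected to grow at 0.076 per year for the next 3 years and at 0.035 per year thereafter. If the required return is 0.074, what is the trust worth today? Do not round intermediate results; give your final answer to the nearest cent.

D_1 = 33356.00000
D_2 = 35891.05600
D_3 = 38618.77626
Terminal value at year 3: TV = D_3×(1+g_2)/(r−g_2) = 39970.43342/0.039 = 1024882.90833
P_0 = D_1/(1+r)^1 + D_2/(1+r)^2 + D_3/(1+r)^3 + TV/(1+r)^3
    = 31057.72812 + 31115.56374 + 31173.50706 + 827296.91816 = 920643.71708

920643.72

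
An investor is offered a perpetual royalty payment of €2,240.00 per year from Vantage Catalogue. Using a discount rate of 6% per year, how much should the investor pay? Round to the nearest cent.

€37333.33

Level perpetuity: PV = C / r = €2,240.00 / 0.06 = €37,333.33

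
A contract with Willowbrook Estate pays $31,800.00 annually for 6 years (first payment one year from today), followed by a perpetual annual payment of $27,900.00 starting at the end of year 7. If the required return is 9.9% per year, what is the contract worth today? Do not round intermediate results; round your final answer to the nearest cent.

$298853.59

PV of 6-year annuity: $31,800.00 × [1 − (1+0.099)^−6] / 0.099 = 138904.10268
Perpetuity value at year 6: $27,900.00 / 0.099 = 281818.18182
PV of perpetuity: 281818.18182 / (1+0.099)^6 = 159949.48796
Total PV = 138904.10268 + 159949.48796 = 298853.59064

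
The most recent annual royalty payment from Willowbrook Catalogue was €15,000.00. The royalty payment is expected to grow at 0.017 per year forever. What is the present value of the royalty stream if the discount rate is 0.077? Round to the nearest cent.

€254250.00

D₁ = D₀ × (1 + g) = €15,000.00 × 1.017 = €15,255.0000
Growing perpetuity: P = D₁ / (r − g) = €15,255.0000 / (0.077 − 0.017) = €254,250.00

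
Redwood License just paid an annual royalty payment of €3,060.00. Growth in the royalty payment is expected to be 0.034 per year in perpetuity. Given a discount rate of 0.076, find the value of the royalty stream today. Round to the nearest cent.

€75334.29

D₁ = D₀ × (1 + g) = €3,060.00 × 1.034 = €3,164.0400
Growing perpetuity: P = D₁ / (r − g) = €3,164.0400 / (0.076 − 0.034) = €75,334.29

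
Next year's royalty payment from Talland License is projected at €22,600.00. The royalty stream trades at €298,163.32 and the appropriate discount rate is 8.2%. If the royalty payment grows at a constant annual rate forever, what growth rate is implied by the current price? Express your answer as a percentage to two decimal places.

P = D₁/(r−g) ⇒ g = r − D₁/P = 0.082 − €22,600.00/€298,163.32 = 0.006203

0.62%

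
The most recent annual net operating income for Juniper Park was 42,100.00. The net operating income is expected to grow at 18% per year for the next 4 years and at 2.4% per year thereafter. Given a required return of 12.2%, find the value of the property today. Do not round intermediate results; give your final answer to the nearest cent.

729478.74

D_1 = 49678.00000
D_2 = 58620.04000
D_3 = 69171.64720
D_4 = 81622.54370
Terminal value at year 4: TV = D_4×(1+g_2)/(r−g_2) = 83581.48474/0.098 = 852872.29331
P_0 = D_1/(1+r)^1 + D_2/(1+r)^2 + D_3/(1+r)^3 + D_4/(1+r)^4 + TV/(1+r)^4
    = 44276.29234 + 46565.08463 + 48972.19239 + 51503.73175 + 538161.44195 = 729478.74306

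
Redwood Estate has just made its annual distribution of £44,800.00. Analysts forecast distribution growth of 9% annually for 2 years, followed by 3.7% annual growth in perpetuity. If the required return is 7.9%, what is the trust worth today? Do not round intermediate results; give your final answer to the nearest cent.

£1219776.34

D_1 = 48832.00000
D_2 = 53226.88000
Terminal value at year 2: TV = D_2×(1+g_2)/(r−g_2) = 55196.27456/0.042 = 1314197.01333
P_0 = D_1/(1+r)^1 + D_2/(1+r)^2 + TV/(1+r)^2
    = 45256.71918 + 45718.09445 + 1128801.52248 = 1219776.33611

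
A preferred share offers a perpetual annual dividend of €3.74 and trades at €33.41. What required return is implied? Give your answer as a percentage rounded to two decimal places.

P = C/r ⇒ r = C/P = €3.74/€33.41 = 0.111943

11.19%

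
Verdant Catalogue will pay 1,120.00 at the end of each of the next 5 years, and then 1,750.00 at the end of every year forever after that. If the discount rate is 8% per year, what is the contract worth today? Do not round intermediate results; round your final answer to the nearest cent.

PV of 5-year annuity: 1,120.00 × [1 − (1+0.08)^−5] / 0.08 = 4471.83524
Perpetuity value at year 5: 1,750.00 / 0.08 = 21875.00000
PV of perpetuity: 21875.00000 / (1+0.08)^5 = 14887.75744
Total PV = 4471.83524 + 14887.75744 = 19359.59268

19359.59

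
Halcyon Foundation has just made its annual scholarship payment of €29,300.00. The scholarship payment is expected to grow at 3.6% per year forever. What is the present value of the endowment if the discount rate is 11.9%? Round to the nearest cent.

D₁ = D₀ × (1 + g) = €29,300.00 × 1.036 = €30,354.8000
Growing perpetuity: P = D₁ / (r − g) = €30,354.8000 / (0.119 − 0.036) = €365,720.48

€365720.48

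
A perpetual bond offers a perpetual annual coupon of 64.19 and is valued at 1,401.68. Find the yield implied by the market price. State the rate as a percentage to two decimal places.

4.58%

P = C/r ⇒ r = C/P = 64.19/1,401.68 = 0.045795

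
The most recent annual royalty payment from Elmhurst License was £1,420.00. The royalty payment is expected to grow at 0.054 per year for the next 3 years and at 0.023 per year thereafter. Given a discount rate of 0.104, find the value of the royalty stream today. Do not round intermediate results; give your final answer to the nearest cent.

D_1 = 1496.68000
D_2 = 1577.50072
D_3 = 1662.68576
Terminal value at year 3: TV = D_3×(1+g_2)/(r−g_2) = 1700.92753/0.081 = 20999.10533
P_0 = D_1/(1+r)^1 + D_2/(1+r)^2 + D_3/(1+r)^3 + TV/(1+r)^3
    = 1355.68841 + 1294.28947 + 1235.67129 + 15606.07076 = 19491.71993

£19491.72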